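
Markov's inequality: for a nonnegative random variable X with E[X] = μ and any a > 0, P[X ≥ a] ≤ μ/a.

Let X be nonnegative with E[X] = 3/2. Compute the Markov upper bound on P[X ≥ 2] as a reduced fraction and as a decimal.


μ = E[X] = 3/2, a = 2.
Markov: P[X ≥ 2] ≤ μ/a = (3/2)/2 = 3/4.
Numerically: ≈ 0.750000.
(Since a = 2 > μ = 1.500000, the bound 3/4 is < 1 and informative.)

P[X ≥ 2] ≤ 3/4 ≈ 0.750000.


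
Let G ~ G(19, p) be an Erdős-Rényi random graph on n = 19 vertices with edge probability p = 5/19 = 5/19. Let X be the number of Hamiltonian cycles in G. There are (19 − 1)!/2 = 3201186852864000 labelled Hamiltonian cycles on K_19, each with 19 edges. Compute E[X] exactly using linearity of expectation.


K_19 has (19 − 1)!/2 = 3201186852864000 labelled Hamiltonian cycles.
For each such Hamiltonian cycle H, let X_H = 1 if all 19 edges of H are present in G. Then P[X_H = 1] = p^{19} = (5/19)^{19} = 19073486328125/1978419655660313589123979.
Summing the indicators: E[X] = Σ_H E[X_H] = 3201186852864000 · p^{19} = 3201186852864000 · 19073486328125/1978419655660313589123979 = 61057793671875000000000000000/1978419655660313589123979.
Numerically: E[X] ≈ 30862.

E[X] = 3201186852864000 · (5/19)^{19} = 61057793671875000000000000000/1978419655660313589123979 ≈ 30862.


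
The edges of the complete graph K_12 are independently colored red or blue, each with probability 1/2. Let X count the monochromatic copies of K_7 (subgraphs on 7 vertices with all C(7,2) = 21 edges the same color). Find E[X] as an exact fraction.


Let X = Σ_S X_S over the C(12, 7) = 792 subsets S of size 7, where X_S = 1 if the K_7 on S is monochromatic.
For a fixed S, the K_7 on S has C(7, 2) = 21 edges. P[all 21 edges red] = (1/2)^21, and likewise for blue, so P[monochromatic] = 2·(1/2)^21 = 2^{1 − 21} = 1/1048576.
By linearity of expectation: E[X] = C(12, 7) · 2^{1 − 21} = 792 · 1/1048576 = 99/131072.
Numerically: E[X] ≈ 0.0008.

E[X] = C(12,7)·2^(1−C(7,2)) = 99/131072 ≈ 0.0008.


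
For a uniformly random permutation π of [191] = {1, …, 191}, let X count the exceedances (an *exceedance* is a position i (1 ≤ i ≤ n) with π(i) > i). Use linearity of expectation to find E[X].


Write X = Σ_{i=1}^{191} X_i, where X_i = 1_{π(i) > i}.
For each fixed i, π(i) is uniform over {1, …, 191} (marginal of a uniform permutation), so P[π(i) > i] = (n − i)/n. Summing: Σ_{i=1}^{191} (n − i)/n = (0 + 1 + … + 190)/191 = 191(191 − 1)/(2·191) = (191 − 1)/2.
Hence E[X] = Σ_{i=1}^{191} (191 − i)/191 = 95 ≈ 95.00000.

E[X] = 95 = 95.00000.


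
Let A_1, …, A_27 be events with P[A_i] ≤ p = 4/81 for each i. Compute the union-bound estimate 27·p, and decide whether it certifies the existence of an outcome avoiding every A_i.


Union bound: P[∪_{i=1}^{27} A_i] ≤ Σ_i P[A_i] ≤ 27·p = 27·(4/81) = 4/3.
Numerically: 4/3 ≈ 1.3333.
Is 4/3 < 1? NO.
Since the bound 4/3 is ≥ 1, the union bound is uninformative here; it does NOT by itself certify existence.

27·p = 4/3 ≈ 1.3333; existence NOT certified by the union bound.


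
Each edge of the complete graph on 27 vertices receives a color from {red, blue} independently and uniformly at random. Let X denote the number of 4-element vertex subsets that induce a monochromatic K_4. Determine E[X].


Let X = Σ_S X_S over the C(27, 4) = 17550 subsets S of size 4, where X_S = 1 if the K_4 on S is monochromatic.
For a fixed S, the K_4 on S has C(4, 2) = 6 edges. P[all 6 edges red] = (1/2)^6, and likewise for blue, so P[monochromatic] = 2·(1/2)^6 = 2^{1 − 6} = 1/32.
Summing: E[X] = C(27, 4) · 2^{1 − 6} = 17550 · 1/32 = 8775/16.
Numerically: E[X] ≈ 548.4375.

E[X] = C(27,4)·2^(1−C(4,2)) = 8775/16 ≈ 548.4375.


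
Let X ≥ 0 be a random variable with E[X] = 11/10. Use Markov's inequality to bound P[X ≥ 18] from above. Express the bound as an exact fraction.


μ = E[X] = 11/10, a = 18.
Markov: P[X ≥ 18] ≤ μ/a = (11/10)/18 = 11/180.
Numerically: ≈ 0.06111.
(Since a = 18 > μ = 1.10000, the bound 11/180 is < 1 and informative.)

P[X ≥ 18] ≤ 11/180 ≈ 0.06111.


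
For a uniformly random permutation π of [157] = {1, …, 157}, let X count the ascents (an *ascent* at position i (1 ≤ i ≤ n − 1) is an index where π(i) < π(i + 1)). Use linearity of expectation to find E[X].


Write X = Σ X_I over i = 1, …, 156, with X_I the indicator of one ascent.
There are 156 indicators.
For each fixed i, the pair (π(i), π(i+1)) is a uniformly random ordered pair of distinct values from {1, …, 157}; by symmetry P[π(i) < π(i+1)] = 1/2.
By linearity: E[X] = 156 · (1/2) = (157 − 1) · (1/2) = 78 ≈ 78.0000.

E[X] = 78 = 78.0000.


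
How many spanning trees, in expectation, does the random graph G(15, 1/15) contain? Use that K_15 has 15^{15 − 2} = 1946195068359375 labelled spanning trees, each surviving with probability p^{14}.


K_15 has 15^{15 − 2} = 1946195068359375 labelled spanning trees.
For each such spanning tree H, let X_H = 1 if all 14 edges of H are present in G. Then P[X_H = 1] = p^{14} = (1/15)^{14} = 1/29192926025390625.
By linearity of expectation: E[X] = Σ_H E[X_H] = 1946195068359375 · p^{14} = 1946195068359375 · 1/29192926025390625 = 1/15.
Numerically: E[X] ≈ 0.0667.

E[X] = 1946195068359375 · (1/15)^{14} = 1/15 ≈ 0.0667.


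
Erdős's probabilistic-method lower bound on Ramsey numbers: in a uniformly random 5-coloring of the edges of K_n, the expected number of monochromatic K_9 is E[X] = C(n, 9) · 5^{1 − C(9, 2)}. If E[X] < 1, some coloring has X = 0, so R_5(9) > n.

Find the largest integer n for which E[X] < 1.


We need C(n, 9) · 5^{1 − 36} < 1, i.e. C(n, 9) < 5^{36 − 1} = 2910383045673370361328125.
Check values of n near the boundary:
  n = 2168: C(2168, 9) = 2867804175977929537095120; 2867804175977929537095120 < 2910383045673370361328125? YES
  n = 2169: C(2169, 9) = 2879753360044504243499683; 2879753360044504243499683 < 2910383045673370361328125? YES
  n = 2170: C(2170, 9) = 2891746779868845075610510; 2891746779868845075610510 < 2910383045673370361328125? YES
  n = 2171: C(2171, 9) = 2903784578674959601827205; 2903784578674959601827205 < 2910383045673370361328125? YES
  n = 2172: C(2172, 9) = 2915866900084148060642020; 2915866900084148060642020 < 2910383045673370361328125? NO
  n = 2173: C(2173, 9) = 2927993888115921319674265; 2927993888115921319674265 < 2910383045673370361328125? NO
  n = 2174: C(2174, 9) = 2940165687188920530702934; 2940165687188920530702934 < 2910383045673370361328125? NO
The largest n with C(n, 9) < 2910383045673370361328125 is n = 2171 (where E[X] = 580756915734991920365441/582076609134674072265625 ≈ 0.998). Hence R_5(9) > 2171, i.e. R_5(9) ≥ 2172.

Largest n = 2171; hence R_5(9) > 2171.


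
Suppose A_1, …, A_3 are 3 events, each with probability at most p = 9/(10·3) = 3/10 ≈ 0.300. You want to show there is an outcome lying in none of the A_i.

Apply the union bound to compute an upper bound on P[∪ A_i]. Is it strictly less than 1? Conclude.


Union bound: P[∪_{i=1}^{3} A_i] ≤ Σ_i P[A_i] ≤ 3·p = 3·(3/10) = 9/10.
Numerically: 9/10 ≈ 0.900.
Is 9/10 < 1? YES.
Since P[∪ A_i] ≤ 9/10 < 1, the complement has P[∩ A_i^c] ≥ 1 − 9/10 = 1/10 > 0, so some outcome avoids every A_i.

3·p = 9/10 ≈ 0.900; existence CERTIFIED by the union bound.


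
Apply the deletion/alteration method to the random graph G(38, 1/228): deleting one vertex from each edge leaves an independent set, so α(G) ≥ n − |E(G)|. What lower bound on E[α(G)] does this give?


E[|E(G)|] = C(38, 2)·p = 703 · (1/228) = 37/12.
E[α(G)] ≥ n − E[|E(G)|] = 38 − 37/12 = 419/12.
Numerically: ≈ 34.9167.
(This is only a lower bound; the true E[α(G)] may be larger.)

E[α(G)] ≥ 419/12 ≈ 34.9167.


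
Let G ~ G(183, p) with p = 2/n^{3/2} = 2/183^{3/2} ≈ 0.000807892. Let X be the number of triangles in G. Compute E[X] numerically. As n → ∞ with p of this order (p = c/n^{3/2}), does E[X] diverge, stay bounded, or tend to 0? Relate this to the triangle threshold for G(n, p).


Number of potential triangles: C(183, 3) = 1004731.
Each occurs with probability p³ ≈ (0.000807892)³ ≈ 5.27302807e-10.
By linearity: E[X] = C(183, 3)·p³ ≈ 1004731 · 5.27302807e-10 ≈ 0.000530.
Since α = 3/2 > 1, p = c/n^{3/2} = o(1/n) is below the triangle threshold p ~ 1/n. Asymptotically E[X] ~ (c³/6)·n^{3(1−α)} = (2³/6)·n^{-1.5} → 0, so by Markov's inequality G has no triangles w.h.p.

E[X] ≈ 0.000530; in regime p = Θ(1/n^{3/2}) E[X] tends to 0 (below the triangle threshold p ~ 1/n).


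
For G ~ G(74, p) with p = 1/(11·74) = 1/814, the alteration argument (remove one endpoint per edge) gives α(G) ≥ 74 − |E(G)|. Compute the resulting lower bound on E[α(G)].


E[|E(G)|] = C(74, 2)·p = 2701 · (1/814) = 73/22.
E[α(G)] ≥ n − E[|E(G)|] = 74 − 73/22 = 1555/22.
Numerically: ≈ 70.681818.
(This is only a lower bound; the true E[α(G)] may be larger.)

E[α(G)] ≥ 1555/22 ≈ 70.681818.


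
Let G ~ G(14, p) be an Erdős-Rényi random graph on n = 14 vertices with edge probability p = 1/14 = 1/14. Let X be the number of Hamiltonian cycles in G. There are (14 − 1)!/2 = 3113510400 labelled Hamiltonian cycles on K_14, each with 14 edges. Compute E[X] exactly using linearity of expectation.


K_14 has (14 − 1)!/2 = 3113510400 labelled Hamiltonian cycles.
For each such Hamiltonian cycle H, let X_H = 1 if all 14 edges of H are present in G. Then P[X_H = 1] = p^{14} = (1/14)^{14} = 1/11112006825558016.
By linearity of expectation: E[X] = Σ_H E[X_H] = 3113510400 · p^{14} = 3113510400 · 1/11112006825558016 = 868725/3100448333024.
Numerically: E[X] ≈ 2.80193e-07.

E[X] = 3113510400 · (1/14)^{14} = 868725/3100448333024 ≈ 2.80193e-07.


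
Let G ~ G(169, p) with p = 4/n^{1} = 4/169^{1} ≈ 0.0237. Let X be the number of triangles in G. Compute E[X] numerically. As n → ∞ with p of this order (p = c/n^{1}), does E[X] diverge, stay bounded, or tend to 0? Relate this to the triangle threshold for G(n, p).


Number of potential triangles: C(169, 3) = 790244.
Each occurs with probability p³ ≈ (0.0237)³ ≈ 1.32593e-05.
By linearity: E[X] = C(169, 3)·p³ ≈ 790244 · 1.32593e-05 ≈ 10.478.
Here α = 1, so p = 4/n is exactly at the triangle threshold p ~ 1/n. Asymptotically E[X] → c³/6 = 4³/6 = 32/3 ≈ 10.667, a bounded constant. In this regime the triangle count is asymptotically Poisson(c³/6).

E[X] ≈ 10.478; in regime p = Θ(1/n^{1}) E[X] stays bounded (at the triangle threshold p ~ 1/n).


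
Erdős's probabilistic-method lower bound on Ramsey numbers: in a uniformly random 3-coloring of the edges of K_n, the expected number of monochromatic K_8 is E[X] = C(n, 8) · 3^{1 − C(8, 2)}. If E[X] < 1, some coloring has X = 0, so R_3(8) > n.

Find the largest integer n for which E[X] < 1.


We need C(n, 8) · 3^{1 − 28} < 1, i.e. C(n, 8) < 3^{28 − 1} = 7625597484987.
Check values of n near the boundary:
  n = 152: C(152, 8) = 5859727868575; 5859727868575 < 7625597484987? YES
  n = 153: C(153, 8) = 6183023199255; 6183023199255 < 7625597484987? YES
  n = 154: C(154, 8) = 6521818990995; 6521818990995 < 7625597484987? YES
  n = 155: C(155, 8) = 6876747915675; 6876747915675 < 7625597484987? YES
  n = 156: C(156, 8) = 7248464019225; 7248464019225 < 7625597484987? YES
  n = 157: C(157, 8) = 7637643295425; 7637643295425 < 7625597484987? NO
  n = 158: C(158, 8) = 8044984271181; 8044984271181 < 7625597484987? NO
  n = 159: C(159, 8) = 8471208603429; 8471208603429 < 7625597484987? NO
The largest n with C(n, 8) < 7625597484987 is n = 156 (where E[X] = 805384891025/847288609443 ≈ 0.9505437). Hence R_3(8) > 156, i.e. R_3(8) ≥ 157.

Largest n = 156; hence R_3(8) > 156.


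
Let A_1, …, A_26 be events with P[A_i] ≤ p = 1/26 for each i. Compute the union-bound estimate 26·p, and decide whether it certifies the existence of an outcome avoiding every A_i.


Union bound: P[∪_{i=1}^{26} A_i] ≤ Σ_i P[A_i] ≤ 26·p = 26·(1/26) = 1.
Numerically: 1 ≈ 1.000.
Is 1 < 1? NO.
Since the bound 1 is ≥ 1, the union bound is uninformative here; it does NOT by itself certify existence.

26·p = 1 ≈ 1.000; existence NOT certified by the union bound.


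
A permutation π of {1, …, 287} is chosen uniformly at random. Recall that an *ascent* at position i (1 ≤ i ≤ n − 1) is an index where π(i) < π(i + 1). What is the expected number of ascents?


Write X = Σ X_I over i = 1, …, 286, with X_I the indicator of one ascent.
There are 286 indicators.
For each fixed i, the pair (π(i), π(i+1)) is a uniformly random ordered pair of distinct values from {1, …, 287}; by symmetry P[π(i) < π(i+1)] = 1/2.
By linearity: E[X] = 286 · (1/2) = (287 − 1) · (1/2) = 143 ≈ 143.000000.

E[X] = 143 = 143.000000.


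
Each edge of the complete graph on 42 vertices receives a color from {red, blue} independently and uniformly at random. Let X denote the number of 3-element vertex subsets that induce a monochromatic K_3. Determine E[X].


Let X = Σ_S X_S over the C(42, 3) = 11480 subsets S of size 3, where X_S = 1 if the K_3 on S is monochromatic.
For a fixed S, the K_3 on S has C(3, 2) = 3 edges. P[all 3 edges red] = (1/2)^3, and likewise for blue, so P[monochromatic] = 2·(1/2)^3 = 2^{1 − 3} = 1/4.
Summing: E[X] = C(42, 3) · 2^{1 − 3} = 11480 · 1/4 = 2870.
Numerically: E[X] ≈ 2870.0000.

E[X] = C(42,3)·2^(1−C(3,2)) = 2870 ≈ 2870.0000.


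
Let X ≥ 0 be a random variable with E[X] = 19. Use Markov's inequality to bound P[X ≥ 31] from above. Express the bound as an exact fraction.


μ = E[X] = 19, a = 31.
Markov: P[X ≥ 31] ≤ μ/a = (19)/31 = 19/31.
Numerically: ≈ 0.612903.
(Since a = 31 > μ = 19.000000, the bound 19/31 is < 1 and informative.)

P[X ≥ 31] ≤ 19/31 ≈ 0.612903.


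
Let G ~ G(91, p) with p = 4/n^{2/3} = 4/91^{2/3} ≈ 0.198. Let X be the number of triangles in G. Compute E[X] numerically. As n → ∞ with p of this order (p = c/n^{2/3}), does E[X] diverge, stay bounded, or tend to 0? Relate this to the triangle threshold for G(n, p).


Number of potential triangles: C(91, 3) = 121485.
Each occurs with probability p³ ≈ (0.198)³ ≈ 7.72854e-03.
By linearity: E[X] = C(91, 3)·p³ ≈ 121485 · 7.72854e-03 ≈ 938.901.
Since α = 2/3 < 1, p = c/n^{2/3} ≫ 1/n is above the triangle threshold p ~ 1/n. Asymptotically E[X] ~ (c³/6)·n^{3(1−α)} = (4³/6)·n^{1} → ∞; triangles are abundant w.h.p.

E[X] ≈ 938.901; in regime p = Θ(1/n^{2/3}) E[X] diverges (above the triangle threshold p ~ 1/n).


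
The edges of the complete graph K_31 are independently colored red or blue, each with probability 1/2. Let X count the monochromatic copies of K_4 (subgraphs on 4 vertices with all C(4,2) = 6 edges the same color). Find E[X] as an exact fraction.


Let X = Σ_S X_S over the C(31, 4) = 31465 subsets S of size 4, where X_S = 1 if the K_4 on S is monochromatic.
For a fixed S, the K_4 on S has C(4, 2) = 6 edges. P[all 6 edges red] = (1/2)^6, and likewise for blue, so P[monochromatic] = 2·(1/2)^6 = 2^{1 − 6} = 1/32.
By linearity: E[X] = C(31, 4) · 2^{1 − 6} = 31465 · 1/32 = 31465/32.
Numerically: E[X] ≈ 983.281250.

E[X] = C(31,4)·2^(1−C(4,2)) = 31465/32 ≈ 983.281250.


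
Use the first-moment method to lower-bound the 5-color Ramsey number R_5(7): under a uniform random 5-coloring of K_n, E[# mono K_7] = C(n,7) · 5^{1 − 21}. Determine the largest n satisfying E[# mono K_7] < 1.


We need C(n, 7) · 5^{1 − 21} < 1, i.e. C(n, 7) < 5^{21 − 1} = 95367431640625.
Check values of n near the boundary:
  n = 335: C(335, 7) = 88202498238195; 88202498238195 < 95367431640625? YES
  n = 336: C(336, 7) = 90079147136880; 90079147136880 < 95367431640625? YES
  n = 337: C(337, 7) = 91989916924632; 91989916924632 < 95367431640625? YES
  n = 338: C(338, 7) = 93935323022736; 93935323022736 < 95367431640625? YES
  n = 339: C(339, 7) = 95915887062372; 95915887062372 < 95367431640625? NO
  n = 340: C(340, 7) = 97932136940560; 97932136940560 < 95367431640625? NO
The largest n with C(n, 7) < 95367431640625 is n = 338 (where E[X] = 93935323022736/95367431640625 ≈ 0.9849833). Hence R_5(7) > 338, i.e. R_5(7) ≥ 339.

Largest n = 338; hence R_5(7) > 338.


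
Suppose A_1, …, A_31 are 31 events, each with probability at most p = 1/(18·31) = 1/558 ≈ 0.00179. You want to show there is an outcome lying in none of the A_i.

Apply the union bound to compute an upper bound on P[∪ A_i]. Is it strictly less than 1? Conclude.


Union bound: P[∪_{i=1}^{31} A_i] ≤ Σ_i P[A_i] ≤ 31·p = 31·(1/558) = 1/18.
Numerically: 1/18 ≈ 0.05556.
Is 1/18 < 1? YES.
Since P[∪ A_i] ≤ 1/18 < 1, the complement has P[∩ A_i^c] ≥ 1 − 1/18 = 17/18 > 0, so some outcome avoids every A_i.

31·p = 1/18 ≈ 0.05556; existence CERTIFIED by the union bound.


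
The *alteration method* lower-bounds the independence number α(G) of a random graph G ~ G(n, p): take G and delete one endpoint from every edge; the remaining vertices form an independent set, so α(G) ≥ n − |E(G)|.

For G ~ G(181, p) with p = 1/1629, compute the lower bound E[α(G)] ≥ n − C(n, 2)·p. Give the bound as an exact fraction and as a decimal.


E[|E(G)|] = C(181, 2)·p = 16290 · (1/1629) = 10.
E[α(G)] ≥ n − E[|E(G)|] = 181 − 10 = 171.
Numerically: ≈ 171.000.
(This is only a lower bound; the true E[α(G)] may be larger.)

E[α(G)] ≥ 171 ≈ 171.000.


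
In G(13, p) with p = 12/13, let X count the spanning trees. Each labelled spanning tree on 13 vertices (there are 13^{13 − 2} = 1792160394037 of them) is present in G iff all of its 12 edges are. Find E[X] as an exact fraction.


K_13 has 13^{13 − 2} = 1792160394037 labelled spanning trees.
For each such spanning tree H, let X_H = 1 if all 12 edges of H are present in G. Then P[X_H = 1] = p^{12} = (12/13)^{12} = 8916100448256/23298085122481.
By linearity: E[X] = Σ_H E[X_H] = 1792160394037 · p^{12} = 1792160394037 · 8916100448256/23298085122481 = 8916100448256/13.
Numerically: E[X] ≈ 6.8585e+11.

E[X] = 1792160394037 · (12/13)^{12} = 8916100448256/13 ≈ 6.8585e+11.


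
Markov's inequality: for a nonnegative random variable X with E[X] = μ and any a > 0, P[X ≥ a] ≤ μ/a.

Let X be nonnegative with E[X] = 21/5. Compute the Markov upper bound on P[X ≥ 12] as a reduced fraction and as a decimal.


μ = E[X] = 21/5, a = 12.
Markov: P[X ≥ 12] ≤ μ/a = (21/5)/12 = 7/20.
Numerically: ≈ 0.350.
(Since a = 12 > μ = 4.200, the bound 7/20 is < 1 and informative.)

P[X ≥ 12] ≤ 7/20 ≈ 0.350.


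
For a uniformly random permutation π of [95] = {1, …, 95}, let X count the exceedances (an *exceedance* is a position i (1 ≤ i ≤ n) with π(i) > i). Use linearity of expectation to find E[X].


Write X = Σ_{i=1}^{95} X_i, where X_i = 1_{π(i) > i}.
For each fixed i, π(i) is uniform over {1, …, 95} (marginal of a uniform permutation), so P[π(i) > i] = (n − i)/n. Summing: Σ_{i=1}^{95} (n − i)/n = (0 + 1 + … + 94)/95 = 95(95 − 1)/(2·95) = (95 − 1)/2.
Hence E[X] = Σ_{i=1}^{95} (95 − i)/95 = 47 ≈ 47.00000.

E[X] = 47 = 47.00000.


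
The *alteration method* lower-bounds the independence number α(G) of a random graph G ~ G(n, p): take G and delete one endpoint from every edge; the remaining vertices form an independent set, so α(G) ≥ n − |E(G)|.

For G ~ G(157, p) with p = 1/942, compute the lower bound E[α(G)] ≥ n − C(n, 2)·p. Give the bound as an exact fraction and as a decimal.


E[|E(G)|] = C(157, 2)·p = 12246 · (1/942) = 13.
E[α(G)] ≥ n − E[|E(G)|] = 157 − 13 = 144.
Numerically: ≈ 144.0000.
(This is only a lower bound; the true E[α(G)] may be larger.)

E[α(G)] ≥ 144 ≈ 144.0000.


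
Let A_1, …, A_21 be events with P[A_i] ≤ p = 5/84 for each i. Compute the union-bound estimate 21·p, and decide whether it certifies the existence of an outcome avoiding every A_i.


Union bound: P[∪_{i=1}^{21} A_i] ≤ Σ_i P[A_i] ≤ 21·p = 21·(5/84) = 5/4.
Numerically: 5/4 ≈ 1.250000.
Is 5/4 < 1? NO.
Since the bound 5/4 is ≥ 1, the union bound is uninformative here; it does NOT by itself certify existence.

21·p = 5/4 ≈ 1.250000; existence NOT certified by the union bound.


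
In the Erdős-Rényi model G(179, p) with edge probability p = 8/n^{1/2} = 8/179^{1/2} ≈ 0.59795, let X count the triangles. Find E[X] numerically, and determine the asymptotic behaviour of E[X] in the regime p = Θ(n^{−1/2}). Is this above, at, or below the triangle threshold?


Number of potential triangles: C(179, 3) = 939929.
Each occurs with probability p³ ≈ (0.59795)³ ≈ 2.1379149e-01.
By linearity: E[X] = C(179, 3)·p³ ≈ 939929 · 2.1379149e-01 ≈ 200948.82161.
Since α = 1/2 < 1, p = c/n^{1/2} ≫ 1/n is above the triangle threshold p ~ 1/n. Asymptotically E[X] ~ (c³/6)·n^{3(1−α)} = (8³/6)·n^{1.5} → ∞; triangles are abundant w.h.p.

E[X] ≈ 200948.82161; in regime p = Θ(1/n^{1/2}) E[X] diverges (above the triangle threshold p ~ 1/n).


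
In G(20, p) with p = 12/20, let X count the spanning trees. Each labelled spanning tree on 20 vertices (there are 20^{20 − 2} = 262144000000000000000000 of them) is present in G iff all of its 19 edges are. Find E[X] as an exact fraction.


K_20 has 20^{20 − 2} = 262144000000000000000000 labelled spanning trees.
For each such spanning tree H, let X_H = 1 if all 19 edges of H are present in G. Then P[X_H = 1] = p^{19} = (3/5)^{19} = 1162261467/19073486328125.
By linearity: E[X] = Σ_H E[X_H] = 262144000000000000000000 · p^{19} = 262144000000000000000000 · 1162261467/19073486328125 = 79869999842655731712/5.
Numerically: E[X] ≈ 1.597e+19.

E[X] = 262144000000000000000000 · (3/5)^{19} = 79869999842655731712/5 ≈ 1.597e+19.


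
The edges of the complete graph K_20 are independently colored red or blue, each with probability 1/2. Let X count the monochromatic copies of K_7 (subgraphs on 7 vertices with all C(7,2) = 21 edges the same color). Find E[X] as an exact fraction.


Let X = Σ_S X_S over the C(20, 7) = 77520 subsets S of size 7, where X_S = 1 if the K_7 on S is monochromatic.
For a fixed S, the K_7 on S has C(7, 2) = 21 edges. P[all 21 edges red] = (1/2)^21, and likewise for blue, so P[monochromatic] = 2·(1/2)^21 = 2^{1 − 21} = 1/1048576.
Summing: E[X] = C(20, 7) · 2^{1 − 21} = 77520 · 1/1048576 = 4845/65536.
Numerically: E[X] ≈ 0.074.

E[X] = C(20,7)·2^(1−C(7,2)) = 4845/65536 ≈ 0.074.


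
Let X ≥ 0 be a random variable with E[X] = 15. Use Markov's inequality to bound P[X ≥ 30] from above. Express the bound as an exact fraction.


μ = E[X] = 15, a = 30.
Markov: P[X ≥ 30] ≤ μ/a = (15)/30 = 1/2.
Numerically: ≈ 0.5000.
(Since a = 30 > μ = 15.0000, the bound 1/2 is < 1 and informative.)

P[X ≥ 30] ≤ 1/2 ≈ 0.5000.


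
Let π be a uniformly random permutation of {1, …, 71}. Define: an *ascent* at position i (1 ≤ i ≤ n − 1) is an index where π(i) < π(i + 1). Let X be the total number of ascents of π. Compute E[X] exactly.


Write X = Σ X_I over i = 1, …, 70, with X_I the indicator of one ascent.
There are 70 indicators.
For each fixed i, the pair (π(i), π(i+1)) is a uniformly random ordered pair of distinct values from {1, …, 71}; by symmetry P[π(i) < π(i+1)] = 1/2.
By linearity: E[X] = 70 · (1/2) = (71 − 1) · (1/2) = 35 ≈ 35.0000.

E[X] = 35 = 35.0000.


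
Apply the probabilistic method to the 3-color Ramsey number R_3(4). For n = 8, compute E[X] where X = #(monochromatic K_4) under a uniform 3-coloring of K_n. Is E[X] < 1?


E[X] = C(8, 4) · 3^{1 − 6} = 70 · 3^{−5} = 70/243.
As a reduced fraction: E[X] = 70/243 ≈ 0.288066.
Is E[X] < 1? YES.
Since E[X] < 1, there exists a 3-coloring of K_{8} with no monochromatic K_4; hence R_3(4) > 8.

E[X] = 70/243 ≈ 0.288066; E[X] < 1, so R_3(4) > 8.


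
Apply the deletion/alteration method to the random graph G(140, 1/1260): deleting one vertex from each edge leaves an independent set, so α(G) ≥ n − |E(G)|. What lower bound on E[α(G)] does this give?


E[|E(G)|] = C(140, 2)·p = 9730 · (1/1260) = 139/18.
E[α(G)] ≥ n − E[|E(G)|] = 140 − 139/18 = 2381/18.
Numerically: ≈ 132.277778.
(This is only a lower bound; the true E[α(G)] may be larger.)

E[α(G)] ≥ 2381/18 ≈ 132.277778.


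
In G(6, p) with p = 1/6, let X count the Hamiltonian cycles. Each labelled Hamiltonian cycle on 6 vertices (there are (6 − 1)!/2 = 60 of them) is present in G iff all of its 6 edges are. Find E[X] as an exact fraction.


K_6 has (6 − 1)!/2 = 60 labelled Hamiltonian cycles.
For each such Hamiltonian cycle H, let X_H = 1 if all 6 edges of H are present in G. Then P[X_H = 1] = p^{6} = (1/6)^{6} = 1/46656.
Summing the indicators: E[X] = Σ_H E[X_H] = 60 · p^{6} = 60 · 1/46656 = 5/3888.
Numerically: E[X] ≈ 0.001286.

E[X] = 60 · (1/6)^{6} = 5/3888 ≈ 0.001286.


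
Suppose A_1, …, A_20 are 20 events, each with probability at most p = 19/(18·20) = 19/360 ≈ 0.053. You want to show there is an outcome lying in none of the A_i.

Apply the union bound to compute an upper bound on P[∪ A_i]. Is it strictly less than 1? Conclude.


Union bound: P[∪_{i=1}^{20} A_i] ≤ Σ_i P[A_i] ≤ 20·p = 20·(19/360) = 19/18.
Numerically: 19/18 ≈ 1.056.
Is 19/18 < 1? NO.
Since the bound 19/18 is ≥ 1, the union bound is uninformative here; it does NOT by itself certify existence.

20·p = 19/18 ≈ 1.056; existence NOT certified by the union bound.


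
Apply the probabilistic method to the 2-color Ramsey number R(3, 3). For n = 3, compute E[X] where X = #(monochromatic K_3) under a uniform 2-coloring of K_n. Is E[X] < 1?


E[X] = C(3, 3) · 2^{1 − 3} = 1 · 2^{−2} = 1/4.
As a reduced fraction: E[X] = 1/4 ≈ 0.25000.
Is E[X] < 1? YES.
Since E[X] < 1, there exists a 2-coloring of K_{3} with no monochromatic K_3; hence R(3, 3) > 3.

E[X] = 1/4 ≈ 0.25000; E[X] < 1, so R(3, 3) > 3.


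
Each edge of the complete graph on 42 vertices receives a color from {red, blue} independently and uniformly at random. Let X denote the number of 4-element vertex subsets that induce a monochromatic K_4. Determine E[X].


Let X = Σ_S X_S over the C(42, 4) = 111930 subsets S of size 4, where X_S = 1 if the K_4 on S is monochromatic.
For a fixed S, the K_4 on S has C(4, 2) = 6 edges. P[all 6 edges red] = (1/2)^6, and likewise for blue, so P[monochromatic] = 2·(1/2)^6 = 2^{1 − 6} = 1/32.
By linearity: E[X] = C(42, 4) · 2^{1 − 6} = 111930 · 1/32 = 55965/16.
Numerically: E[X] ≈ 3497.812.

E[X] = C(42,4)·2^(1−C(4,2)) = 55965/16 ≈ 3497.812.


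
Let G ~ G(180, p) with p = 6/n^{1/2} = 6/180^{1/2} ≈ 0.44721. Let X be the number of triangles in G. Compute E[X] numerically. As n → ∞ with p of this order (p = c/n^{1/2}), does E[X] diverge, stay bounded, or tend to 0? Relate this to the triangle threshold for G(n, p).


Number of potential triangles: C(180, 3) = 955860.
Each occurs with probability p³ ≈ (0.44721)³ ≈ 8.9442719e-02.
By linearity: E[X] = C(180, 3)·p³ ≈ 955860 · 8.9442719e-02 ≈ 85494.71748.
Since α = 1/2 < 1, p = c/n^{1/2} ≫ 1/n is above the triangle threshold p ~ 1/n. Asymptotically E[X] ~ (c³/6)·n^{3(1−α)} = (6³/6)·n^{1.5} → ∞; triangles are abundant w.h.p.

E[X] ≈ 85494.71748; in regime p = Θ(1/n^{1/2}) E[X] diverges (above the triangle threshold p ~ 1/n).


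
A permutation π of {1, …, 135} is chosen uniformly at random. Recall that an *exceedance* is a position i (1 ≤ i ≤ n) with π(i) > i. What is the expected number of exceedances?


Write X = Σ_{i=1}^{135} X_i, where X_i = 1_{π(i) > i}.
For each fixed i, π(i) is uniform over {1, …, 135} (marginal of a uniform permutation), so P[π(i) > i] = (n − i)/n. Summing: Σ_{i=1}^{135} (n − i)/n = (0 + 1 + … + 134)/135 = 135(135 − 1)/(2·135) = (135 − 1)/2.
Hence E[X] = Σ_{i=1}^{135} (135 − i)/135 = 67 ≈ 67.000000.

E[X] = 67 = 67.000000.


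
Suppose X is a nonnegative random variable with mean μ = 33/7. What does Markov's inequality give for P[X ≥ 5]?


μ = E[X] = 33/7, a = 5.
Markov: P[X ≥ 5] ≤ μ/a = (33/7)/5 = 33/35.
Numerically: ≈ 0.94286.
(Since a = 5 > μ = 4.71429, the bound 33/35 is < 1 and informative.)

P[X ≥ 5] ≤ 33/35 ≈ 0.94286.


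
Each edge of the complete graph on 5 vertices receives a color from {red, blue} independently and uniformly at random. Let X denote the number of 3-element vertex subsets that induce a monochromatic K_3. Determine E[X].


Let X = Σ_S X_S over the C(5, 3) = 10 subsets S of size 3, where X_S = 1 if the K_3 on S is monochromatic.
For a fixed S, the K_3 on S has C(3, 2) = 3 edges. P[all 3 edges red] = (1/2)^3, and likewise for blue, so P[monochromatic] = 2·(1/2)^3 = 2^{1 − 3} = 1/4.
By linearity of expectation: E[X] = C(5, 3) · 2^{1 − 3} = 10 · 1/4 = 5/2.
Numerically: E[X] ≈ 2.50000.

E[X] = C(5,3)·2^(1−C(3,2)) = 5/2 ≈ 2.50000.


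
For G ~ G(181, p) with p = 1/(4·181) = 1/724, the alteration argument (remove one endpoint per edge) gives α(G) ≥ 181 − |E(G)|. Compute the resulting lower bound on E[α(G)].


E[|E(G)|] = C(181, 2)·p = 16290 · (1/724) = 45/2.
E[α(G)] ≥ n − E[|E(G)|] = 181 − 45/2 = 317/2.
Numerically: ≈ 158.5000.
(This is only a lower bound; the true E[α(G)] may be larger.)

E[α(G)] ≥ 317/2 ≈ 158.5000.


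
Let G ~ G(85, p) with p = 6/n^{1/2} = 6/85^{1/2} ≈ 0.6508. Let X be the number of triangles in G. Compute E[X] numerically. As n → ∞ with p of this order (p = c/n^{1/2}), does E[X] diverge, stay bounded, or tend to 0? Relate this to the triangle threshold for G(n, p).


Number of potential triangles: C(85, 3) = 98770.
Each occurs with probability p³ ≈ (0.6508)³ ≈ 2.756293e-01.
By linearity: E[X] = C(85, 3)·p³ ≈ 98770 · 2.756293e-01 ≈ 27223.9047.
Since α = 1/2 < 1, p = c/n^{1/2} ≫ 1/n is above the triangle threshold p ~ 1/n. Asymptotically E[X] ~ (c³/6)·n^{3(1−α)} = (6³/6)·n^{1.5} → ∞; triangles are abundant w.h.p.

E[X] ≈ 27223.9047; in regime p = Θ(1/n^{1/2}) E[X] diverges (above the triangle threshold p ~ 1/n).


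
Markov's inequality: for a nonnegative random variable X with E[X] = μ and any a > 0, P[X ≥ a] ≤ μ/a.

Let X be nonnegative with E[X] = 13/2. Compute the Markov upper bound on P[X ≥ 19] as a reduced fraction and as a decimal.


μ = E[X] = 13/2, a = 19.
Markov: P[X ≥ 19] ≤ μ/a = (13/2)/19 = 13/38.
Numerically: ≈ 0.3421.
(Since a = 19 > μ = 6.5000, the bound 13/38 is < 1 and informative.)

P[X ≥ 19] ≤ 13/38 ≈ 0.3421.


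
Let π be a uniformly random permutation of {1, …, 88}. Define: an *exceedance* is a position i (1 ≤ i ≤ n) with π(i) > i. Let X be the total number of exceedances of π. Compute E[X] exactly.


Write X = Σ_{i=1}^{88} X_i, where X_i = 1_{π(i) > i}.
For each fixed i, π(i) is uniform over {1, …, 88} (marginal of a uniform permutation), so P[π(i) > i] = (n − i)/n. Summing: Σ_{i=1}^{88} (n − i)/n = (0 + 1 + … + 87)/88 = 88(88 − 1)/(2·88) = (88 − 1)/2.
Hence E[X] = Σ_{i=1}^{88} (88 − i)/88 = 87/2 ≈ 43.5000.

E[X] = 87/2 = 43.5000.


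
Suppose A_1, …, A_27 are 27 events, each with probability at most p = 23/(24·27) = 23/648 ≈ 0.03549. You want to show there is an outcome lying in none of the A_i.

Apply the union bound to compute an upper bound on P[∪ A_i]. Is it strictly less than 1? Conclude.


Union bound: P[∪_{i=1}^{27} A_i] ≤ Σ_i P[A_i] ≤ 27·p = 27·(23/648) = 23/24.
Numerically: 23/24 ≈ 0.95833.
Is 23/24 < 1? YES.
Since P[∪ A_i] ≤ 23/24 < 1, the complement has P[∩ A_i^c] ≥ 1 − 23/24 = 1/24 > 0, so some outcome avoids every A_i.

27·p = 23/24 ≈ 0.95833; existence CERTIFIED by the union bound.


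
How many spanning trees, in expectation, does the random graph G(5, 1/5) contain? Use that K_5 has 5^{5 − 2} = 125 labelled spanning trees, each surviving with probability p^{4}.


K_5 has 5^{5 − 2} = 125 labelled spanning trees.
For each such spanning tree H, let X_H = 1 if all 4 edges of H are present in G. Then P[X_H = 1] = p^{4} = (1/5)^{4} = 1/625.
By linearity: E[X] = Σ_H E[X_H] = 125 · p^{4} = 125 · 1/625 = 1/5.
Numerically: E[X] ≈ 0.2.

E[X] = 125 · (1/5)^{4} = 1/5 ≈ 0.2.


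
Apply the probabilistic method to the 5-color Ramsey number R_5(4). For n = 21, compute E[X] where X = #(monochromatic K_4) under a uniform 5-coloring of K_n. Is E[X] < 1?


E[X] = C(21, 4) · 5^{1 − 6} = 5985 · 5^{−5} = 5985/3125.
As a reduced fraction: E[X] = 1197/625 ≈ 1.91520.
Is E[X] < 1? NO.
Since E[X] ≥ 1, the first-moment bound is inconclusive at n = 21; it does NOT by itself certify R_5(4) > 21.

E[X] = 1197/625 ≈ 1.91520; E[X] ≥ 1; first-moment method inconclusive here.


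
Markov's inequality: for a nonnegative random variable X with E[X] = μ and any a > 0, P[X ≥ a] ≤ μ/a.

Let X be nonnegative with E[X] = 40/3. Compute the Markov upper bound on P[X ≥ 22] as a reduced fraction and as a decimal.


μ = E[X] = 40/3, a = 22.
Markov: P[X ≥ 22] ≤ μ/a = (40/3)/22 = 20/33.
Numerically: ≈ 0.606.
(Since a = 22 > μ = 13.333, the bound 20/33 is < 1 and informative.)

P[X ≥ 22] ≤ 20/33 ≈ 0.606.


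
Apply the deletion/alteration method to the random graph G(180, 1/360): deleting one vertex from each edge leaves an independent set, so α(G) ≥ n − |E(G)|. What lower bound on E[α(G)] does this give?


E[|E(G)|] = C(180, 2)·p = 16110 · (1/360) = 179/4.
E[α(G)] ≥ n − E[|E(G)|] = 180 − 179/4 = 541/4.
Numerically: ≈ 135.250.
(This is only a lower bound; the true E[α(G)] may be larger.)

E[α(G)] ≥ 541/4 ≈ 135.250.


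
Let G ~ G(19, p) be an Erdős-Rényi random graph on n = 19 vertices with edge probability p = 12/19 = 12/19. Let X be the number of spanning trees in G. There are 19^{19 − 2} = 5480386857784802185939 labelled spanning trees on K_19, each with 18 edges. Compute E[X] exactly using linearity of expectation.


K_19 has 19^{19 − 2} = 5480386857784802185939 labelled spanning trees.
For each such spanning tree H, let X_H = 1 if all 18 edges of H are present in G. Then P[X_H = 1] = p^{18} = (12/19)^{18} = 26623333280885243904/104127350297911241532841.
Summing the indicators: E[X] = Σ_H E[X_H] = 5480386857784802185939 · p^{18} = 5480386857784802185939 · 26623333280885243904/104127350297911241532841 = 26623333280885243904/19.
Numerically: E[X] ≈ 1.401e+18.

E[X] = 5480386857784802185939 · (12/19)^{18} = 26623333280885243904/19 ≈ 1.401e+18.


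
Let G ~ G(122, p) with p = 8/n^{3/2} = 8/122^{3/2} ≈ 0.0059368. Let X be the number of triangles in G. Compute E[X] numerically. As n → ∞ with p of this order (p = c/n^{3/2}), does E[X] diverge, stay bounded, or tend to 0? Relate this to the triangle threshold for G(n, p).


Number of potential triangles: C(122, 3) = 295240.
Each occurs with probability p³ ≈ (0.0059368)³ ≈ 2.0924290e-07.
By linearity: E[X] = C(122, 3)·p³ ≈ 295240 · 2.0924290e-07 ≈ 0.06178.
Since α = 3/2 > 1, p = c/n^{3/2} = o(1/n) is below the triangle threshold p ~ 1/n. Asymptotically E[X] ~ (c³/6)·n^{3(1−α)} = (8³/6)·n^{-1.5} → 0, so by Markov's inequality G has no triangles w.h.p.

E[X] ≈ 0.06178; in regime p = Θ(1/n^{3/2}) E[X] tends to 0 (below the triangle threshold p ~ 1/n).


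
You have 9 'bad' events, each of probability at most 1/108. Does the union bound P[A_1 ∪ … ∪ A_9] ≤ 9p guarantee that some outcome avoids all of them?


Union bound: P[∪_{i=1}^{9} A_i] ≤ Σ_i P[A_i] ≤ 9·p = 9·(1/108) = 1/12.
Numerically: 1/12 ≈ 0.0833.
Is 1/12 < 1? YES.
Since P[∪ A_i] ≤ 1/12 < 1, the complement has P[∩ A_i^c] ≥ 1 − 1/12 = 11/12 > 0, so some outcome avoids every A_i.

9·p = 1/12 ≈ 0.0833; existence CERTIFIED by the union bound.


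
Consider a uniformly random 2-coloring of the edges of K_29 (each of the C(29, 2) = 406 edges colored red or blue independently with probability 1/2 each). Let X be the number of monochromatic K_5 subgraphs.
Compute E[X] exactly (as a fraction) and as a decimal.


Let X = Σ_S X_S over the C(29, 5) = 118755 subsets S of size 5, where X_S = 1 if the K_5 on S is monochromatic.
For a fixed S, the K_5 on S has C(5, 2) = 10 edges. P[all 10 edges red] = (1/2)^10, and likewise for blue, so P[monochromatic] = 2·(1/2)^10 = 2^{1 − 10} = 1/512.
By linearity: E[X] = C(29, 5) · 2^{1 − 10} = 118755 · 1/512 = 118755/512.
Numerically: E[X] ≈ 231.94336.

E[X] = C(29,5)·2^(1−C(5,2)) = 118755/512 ≈ 231.94336.


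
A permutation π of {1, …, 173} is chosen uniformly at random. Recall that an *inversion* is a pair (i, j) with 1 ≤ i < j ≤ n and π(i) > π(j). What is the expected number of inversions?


Write X = Σ X_I over the C(173, 2) = 14878 pairs i < j, with X_I the indicator of one inversion.
There are 14878 indicators.
For each fixed pair i < j, the values π(i) and π(j) are two distinct elements of {1, …, 173} in uniformly random order; by symmetry P[π(i) > π(j)] = 1/2.
By linearity: E[X] = 14878 · (1/2) = C(173, 2) · (1/2) = 14878/2 = 7439 ≈ 7439.0000.

E[X] = 7439 = 7439.0000.


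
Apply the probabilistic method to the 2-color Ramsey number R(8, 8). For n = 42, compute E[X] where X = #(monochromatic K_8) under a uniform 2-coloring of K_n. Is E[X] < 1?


E[X] = C(42, 8) · 2^{1 − 28} = 118030185 · 2^{−27} = 118030185/134217728.
As a reduced fraction: E[X] = 118030185/134217728 ≈ 0.8793934.
Is E[X] < 1? YES.
Since E[X] < 1, there exists a 2-coloring of K_{42} with no monochromatic K_8; hence R(8, 8) > 42.

E[X] = 118030185/134217728 ≈ 0.8793934; E[X] < 1, so R(8, 8) > 42.


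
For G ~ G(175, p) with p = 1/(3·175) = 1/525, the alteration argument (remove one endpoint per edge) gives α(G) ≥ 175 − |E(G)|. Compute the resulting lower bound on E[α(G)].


E[|E(G)|] = C(175, 2)·p = 15225 · (1/525) = 29.
E[α(G)] ≥ n − E[|E(G)|] = 175 − 29 = 146.
Numerically: ≈ 146.000.
(This is only a lower bound; the true E[α(G)] may be larger.)

E[α(G)] ≥ 146 ≈ 146.000.


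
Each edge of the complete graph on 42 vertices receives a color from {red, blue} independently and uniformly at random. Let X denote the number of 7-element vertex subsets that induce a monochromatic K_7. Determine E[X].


Let X = Σ_S X_S over the C(42, 7) = 26978328 subsets S of size 7, where X_S = 1 if the K_7 on S is monochromatic.
For a fixed S, the K_7 on S has C(7, 2) = 21 edges. P[all 21 edges red] = (1/2)^21, and likewise for blue, so P[monochromatic] = 2·(1/2)^21 = 2^{1 − 21} = 1/1048576.
By linearity of expectation: E[X] = C(42, 7) · 2^{1 − 21} = 26978328 · 1/1048576 = 3372291/131072.
Numerically: E[X] ≈ 25.729.

E[X] = C(42,7)·2^(1−C(7,2)) = 3372291/131072 ≈ 25.729.


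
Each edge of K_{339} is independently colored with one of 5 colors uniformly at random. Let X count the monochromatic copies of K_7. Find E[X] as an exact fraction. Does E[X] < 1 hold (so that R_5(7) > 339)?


E[X] = C(339, 7) · 5^{1 − 21} = 95915887062372 · 5^{−20} = 95915887062372/95367431640625.
As a reduced fraction: E[X] = 95915887062372/95367431640625 ≈ 1.005751.
Is E[X] < 1? NO.
Since E[X] ≥ 1, the first-moment bound is inconclusive at n = 339; it does NOT by itself certify R_5(7) > 339.

E[X] = 95915887062372/95367431640625 ≈ 1.005751; E[X] ≥ 1; first-moment method inconclusive here.


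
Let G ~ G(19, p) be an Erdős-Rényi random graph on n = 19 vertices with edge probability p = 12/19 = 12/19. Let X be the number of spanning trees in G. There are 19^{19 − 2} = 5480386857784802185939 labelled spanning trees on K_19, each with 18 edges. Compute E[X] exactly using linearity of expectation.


K_19 has 19^{19 − 2} = 5480386857784802185939 labelled spanning trees.
For each such spanning tree H, let X_H = 1 if all 18 edges of H are present in G. Then P[X_H = 1] = p^{18} = (12/19)^{18} = 26623333280885243904/104127350297911241532841.
Summing the indicators: E[X] = Σ_H E[X_H] = 5480386857784802185939 · p^{18} = 5480386857784802185939 · 26623333280885243904/104127350297911241532841 = 26623333280885243904/19.
Numerically: E[X] ≈ 1.4e+18.

E[X] = 5480386857784802185939 · (12/19)^{18} = 26623333280885243904/19 ≈ 1.4e+18.
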